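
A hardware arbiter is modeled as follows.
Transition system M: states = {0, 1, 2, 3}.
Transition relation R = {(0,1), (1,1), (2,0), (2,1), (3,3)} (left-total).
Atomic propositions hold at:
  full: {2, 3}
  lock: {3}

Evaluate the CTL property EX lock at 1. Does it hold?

No

Sat(EX lock) = {s : some successor in {3}} = {3}
1 ∉ Sat(EX lock) = {3}, so the formula does not hold at 1.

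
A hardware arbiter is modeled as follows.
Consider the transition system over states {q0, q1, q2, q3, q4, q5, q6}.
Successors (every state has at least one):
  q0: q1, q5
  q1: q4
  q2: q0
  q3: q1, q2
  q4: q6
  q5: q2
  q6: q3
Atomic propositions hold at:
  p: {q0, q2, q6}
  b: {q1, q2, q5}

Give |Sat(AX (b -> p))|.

5

Sat(b -> p) = {q0, q2, q3, q4, q6}
Sat(AX (b -> p)) = {s : every successor in {q0, q2, q3, q4, q6}} = {q1, q2, q4, q5, q6}
|Sat(AX (b -> p))| = |{q1, q2, q4, q5, q6}| = 5.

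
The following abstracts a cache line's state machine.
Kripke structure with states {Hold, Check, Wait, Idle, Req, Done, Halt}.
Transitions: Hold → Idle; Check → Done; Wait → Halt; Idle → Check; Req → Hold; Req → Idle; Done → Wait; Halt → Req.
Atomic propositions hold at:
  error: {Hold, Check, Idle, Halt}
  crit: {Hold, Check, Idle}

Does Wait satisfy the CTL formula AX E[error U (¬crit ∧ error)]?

Yes

Sat(¬crit) = {Wait, Req, Done, Halt}
Sat(¬crit ∧ error) = {Halt}
E[error U (¬crit ∧ error)]: least fixpoint, start Z0 = Sat((¬crit ∧ error)) = {Halt}, add states in Sat(error) with some successor in Z. Already a fixed point.
Sat(E[error U (¬crit ∧ error)]) = {Halt}
Sat(AX E[error U (¬crit ∧ error)]) = {s : every successor in {Halt}} = {Wait}
Wait ∈ Sat(AX E[error U (¬crit ∧ error)]) = {Wait}, so the formula holds at Wait.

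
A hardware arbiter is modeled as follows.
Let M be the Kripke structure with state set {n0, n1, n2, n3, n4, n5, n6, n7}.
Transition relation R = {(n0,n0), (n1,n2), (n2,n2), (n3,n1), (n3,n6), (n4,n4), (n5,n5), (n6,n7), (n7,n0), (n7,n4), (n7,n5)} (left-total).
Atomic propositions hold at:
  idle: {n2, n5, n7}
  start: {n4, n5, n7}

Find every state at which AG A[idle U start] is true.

A[idle U start]: least fixpoint, start Z0 = Sat(start) = {n4, n5, n7}, add states in Sat(idle) with every successor in Z. Already a fixed point.
Sat(A[idle U start]) = {n4, n5, n7}
AG A[idle U start]: greatest fixpoint, start Z0 = {n4, n5, n7}, keep only states in Sat with every successor in Z. Z1 = {n4, n5}; fixed.
Sat(AG A[idle U start]) = {n4, n5}

{n4, n5}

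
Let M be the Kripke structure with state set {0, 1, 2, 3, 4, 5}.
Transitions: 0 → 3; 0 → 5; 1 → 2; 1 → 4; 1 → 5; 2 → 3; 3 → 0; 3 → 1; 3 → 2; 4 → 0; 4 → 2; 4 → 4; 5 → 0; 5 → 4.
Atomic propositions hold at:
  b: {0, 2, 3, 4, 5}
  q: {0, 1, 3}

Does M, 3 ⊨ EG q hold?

EG q: greatest fixpoint, start Z0 = {0, 1, 3}, keep only states in Sat with some successor in Z. Z1 = {0, 3}; fixed.
Sat(EG q) = {0, 3}
3 ∈ Sat(EG q) = {0, 3}, so the formula holds at 3.

Yes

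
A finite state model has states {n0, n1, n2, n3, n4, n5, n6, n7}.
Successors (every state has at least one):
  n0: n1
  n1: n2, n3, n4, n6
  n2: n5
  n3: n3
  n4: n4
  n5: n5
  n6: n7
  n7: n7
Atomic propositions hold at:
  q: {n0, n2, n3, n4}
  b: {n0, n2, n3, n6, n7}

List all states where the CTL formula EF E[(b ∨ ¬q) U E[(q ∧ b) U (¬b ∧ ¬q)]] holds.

Sat(¬q) = {n1, n5, n6, n7}
Sat(b ∨ ¬q) = {n0, n1, n2, n3, n5, n6, n7}
Sat(q ∧ b) = {n0, n2, n3}
Sat(¬b) = {n1, n4, n5}
Sat(¬b ∧ ¬q) = {n1, n5}
E[(q ∧ b) U (¬b ∧ ¬q)]: least fixpoint, start Z0 = Sat((¬b ∧ ¬q)) = {n1, n5}, add states in Sat(q ∧ b) with some successor in Z. Z1 = {n0, n1, n2, n5}; fixed.
Sat(E[(q ∧ b) U (¬b ∧ ¬q)]) = {n0, n1, n2, n5}
E[(b ∨ ¬q) U E[(q ∧ b) U (¬b ∧ ¬q)]]: least fixpoint, start Z0 = Sat(E[(q ∧ b) U (¬b ∧ ¬q)]) = {n0, n1, n2, n5}, add states in Sat(b ∨ ¬q) with some successor in Z. Already a fixed point.
Sat(E[(b ∨ ¬q) U E[(q ∧ b) U (¬b ∧ ¬q)]]) = {n0, n1, n2, n5}
EF E[(b ∨ ¬q) U E[(q ∧ b) U (¬b ∧ ¬q)]]: least fixpoint, start Z0 = {n0, n1, n2, n5}, add states with some successor in Z. Already a fixed point.
Sat(EF E[(b ∨ ¬q) U E[(q ∧ b) U (¬b ∧ ¬q)]]) = {n0, n1, n2, n5}

{n0, n1, n2, n5}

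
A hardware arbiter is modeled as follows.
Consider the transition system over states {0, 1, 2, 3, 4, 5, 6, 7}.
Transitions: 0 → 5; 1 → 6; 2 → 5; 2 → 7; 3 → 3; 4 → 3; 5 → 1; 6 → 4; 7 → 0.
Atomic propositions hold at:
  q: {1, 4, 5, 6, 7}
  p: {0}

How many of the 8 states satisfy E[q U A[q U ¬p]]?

7

Sat(¬p) = {1, 2, 3, 4, 5, 6, 7}
A[q U ¬p]: least fixpoint, start Z0 = Sat(¬p) = {1, 2, 3, 4, 5, 6, 7}, add states in Sat(q) with every successor in Z. Already a fixed point.
Sat(A[q U ¬p]) = {1, 2, 3, 4, 5, 6, 7}
E[q U A[q U ¬p]]: least fixpoint, start Z0 = Sat(A[q U ¬p]) = {1, 2, 3, 4, 5, 6, 7}, add states in Sat(q) with some successor in Z. Already a fixed point.
Sat(E[q U A[q U ¬p]]) = {1, 2, 3, 4, 5, 6, 7}
|Sat(E[q U A[q U ¬p]])| = |{1, 2, 3, 4, 5, 6, 7}| = 7.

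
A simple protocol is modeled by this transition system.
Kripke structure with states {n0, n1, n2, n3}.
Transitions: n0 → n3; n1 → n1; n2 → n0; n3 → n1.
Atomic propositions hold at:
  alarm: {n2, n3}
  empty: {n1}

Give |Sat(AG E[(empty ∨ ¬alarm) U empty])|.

1

Sat(¬alarm) = {n0, n1}
Sat(empty ∨ ¬alarm) = {n0, n1}
E[(empty ∨ ¬alarm) U empty]: least fixpoint, start Z0 = Sat(empty) = {n1}, add states in Sat(empty ∨ ¬alarm) with some successor in Z. Already a fixed point.
Sat(E[(empty ∨ ¬alarm) U empty]) = {n1}
AG E[(empty ∨ ¬alarm) U empty]: greatest fixpoint, start Z0 = {n1}, keep only states in Sat with every successor in Z. Already a fixed point.
Sat(AG E[(empty ∨ ¬alarm) U empty]) = {n1}
|Sat(AG E[(empty ∨ ¬alarm) U empty])| = |{n1}| = 1.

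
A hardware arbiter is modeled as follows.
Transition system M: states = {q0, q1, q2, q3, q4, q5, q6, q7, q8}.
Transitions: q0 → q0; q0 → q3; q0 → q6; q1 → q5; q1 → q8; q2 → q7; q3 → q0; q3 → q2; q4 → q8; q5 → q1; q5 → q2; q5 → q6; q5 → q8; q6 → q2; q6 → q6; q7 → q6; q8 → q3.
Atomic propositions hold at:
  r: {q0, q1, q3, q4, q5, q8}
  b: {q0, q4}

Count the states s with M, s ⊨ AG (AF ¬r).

Sat(¬r) = {q2, q6, q7}
AF ¬r: least fixpoint, start Z0 = {q2, q6, q7}, add states with every successor in Z. Already a fixed point.
Sat(AF ¬r) = {q2, q6, q7}
AG (AF ¬r): greatest fixpoint, start Z0 = {q2, q6, q7}, keep only states in Sat with every successor in Z. Already a fixed point.
Sat(AG (AF ¬r)) = {q2, q6, q7}
|Sat(AG (AF ¬r))| = |{q2, q6, q7}| = 3.

3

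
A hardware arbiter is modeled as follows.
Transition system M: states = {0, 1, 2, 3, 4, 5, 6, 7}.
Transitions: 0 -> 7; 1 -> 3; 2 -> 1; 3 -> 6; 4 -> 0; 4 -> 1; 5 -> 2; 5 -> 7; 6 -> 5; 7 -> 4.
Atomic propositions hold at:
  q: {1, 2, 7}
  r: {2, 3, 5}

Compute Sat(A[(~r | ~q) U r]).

Sat(~r) = {0, 1, 4, 6, 7}
Sat(~q) = {0, 3, 4, 5, 6}
Sat(~r | ~q) = {0, 1, 3, 4, 5, 6, 7}
A[(~r | ~q) U r]: least fixpoint, start Z0 = Sat(r) = {2, 3, 5}, add states in Sat(~r | ~q) with every successor in Z. Z1 = {1, 2, 3, 5, 6}; fixed.
Sat(A[(~r | ~q) U r]) = {1, 2, 3, 5, 6}

{1, 2, 3, 5, 6}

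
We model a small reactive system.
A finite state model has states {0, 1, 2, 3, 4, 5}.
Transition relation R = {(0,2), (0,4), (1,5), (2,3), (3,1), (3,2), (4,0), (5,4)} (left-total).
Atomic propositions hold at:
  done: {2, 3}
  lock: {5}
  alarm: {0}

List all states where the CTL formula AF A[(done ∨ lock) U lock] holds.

Sat(done ∨ lock) = {2, 3, 5}
A[(done ∨ lock) U lock]: least fixpoint, start Z0 = Sat(lock) = {5}, add states in Sat(done ∨ lock) with every successor in Z. Already a fixed point.
Sat(A[(done ∨ lock) U lock]) = {5}
AF A[(done ∨ lock) U lock]: least fixpoint, start Z0 = {5}, add states with every successor in Z. Z1 = {1, 5}; fixed.
Sat(AF A[(done ∨ lock) U lock]) = {1, 5}

{1, 5}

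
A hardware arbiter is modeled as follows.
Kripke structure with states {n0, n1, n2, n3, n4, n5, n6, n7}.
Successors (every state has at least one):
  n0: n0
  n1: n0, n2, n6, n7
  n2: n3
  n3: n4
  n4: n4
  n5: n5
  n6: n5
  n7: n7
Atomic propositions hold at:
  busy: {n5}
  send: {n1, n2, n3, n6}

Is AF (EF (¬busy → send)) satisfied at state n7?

No

Sat(¬busy) = {n0, n1, n2, n3, n4, n6, n7}
Sat(¬busy → send) = {n1, n2, n3, n5, n6}
EF (¬busy → send): least fixpoint, start Z0 = {n1, n2, n3, n5, n6}, add states with some successor in Z. Already a fixed point.
Sat(EF (¬busy → send)) = {n1, n2, n3, n5, n6}
AF (EF (¬busy → send)): least fixpoint, start Z0 = {n1, n2, n3, n5, n6}, add states with every successor in Z. Already a fixed point.
Sat(AF (EF (¬busy → send))) = {n1, n2, n3, n5, n6}
n7 ∉ Sat(AF (EF (¬busy → send))) = {n1, n2, n3, n5, n6}, so the formula does not hold at n7.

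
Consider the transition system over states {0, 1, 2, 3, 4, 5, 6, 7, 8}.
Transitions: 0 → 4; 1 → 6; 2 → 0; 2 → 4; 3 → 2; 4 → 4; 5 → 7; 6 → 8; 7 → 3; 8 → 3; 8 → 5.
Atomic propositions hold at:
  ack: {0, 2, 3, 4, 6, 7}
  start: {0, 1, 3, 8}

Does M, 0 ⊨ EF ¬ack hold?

No

Sat(¬ack) = {1, 5, 8}
EF ¬ack: least fixpoint, start Z0 = {1, 5, 8}, add states with some successor in Z. Z1 = {1, 5, 6, 8}; fixed.
Sat(EF ¬ack) = {1, 5, 6, 8}
0 ∉ Sat(EF ¬ack) = {1, 5, 6, 8}, so the formula does not hold at 0.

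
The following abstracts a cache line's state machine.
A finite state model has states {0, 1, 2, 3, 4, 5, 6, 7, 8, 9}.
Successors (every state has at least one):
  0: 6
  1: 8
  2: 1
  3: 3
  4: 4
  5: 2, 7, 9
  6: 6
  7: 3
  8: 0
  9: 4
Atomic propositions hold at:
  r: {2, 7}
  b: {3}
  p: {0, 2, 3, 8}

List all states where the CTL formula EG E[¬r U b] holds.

Sat(¬r) = {0, 1, 3, 4, 5, 6, 8, 9}
E[¬r U b]: least fixpoint, start Z0 = Sat(b) = {3}, add states in Sat(¬r) with some successor in Z. Already a fixed point.
Sat(E[¬r U b]) = {3}
EG E[¬r U b]: greatest fixpoint, start Z0 = {3}, keep only states in Sat with some successor in Z. Already a fixed point.
Sat(EG E[¬r U b]) = {3}

{3}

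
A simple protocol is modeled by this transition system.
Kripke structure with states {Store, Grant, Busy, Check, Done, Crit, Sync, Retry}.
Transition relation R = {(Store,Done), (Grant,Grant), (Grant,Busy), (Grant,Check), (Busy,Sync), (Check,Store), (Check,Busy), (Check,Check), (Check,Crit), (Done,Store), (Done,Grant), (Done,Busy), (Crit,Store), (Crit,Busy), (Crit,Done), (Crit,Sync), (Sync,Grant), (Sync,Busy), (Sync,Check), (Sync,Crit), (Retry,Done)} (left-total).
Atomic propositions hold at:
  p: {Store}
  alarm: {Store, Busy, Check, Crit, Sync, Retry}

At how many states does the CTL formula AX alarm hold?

2

Sat(AX alarm) = {s : every successor in {Store, Busy, Check, Crit, Sync, Retry}} = {Busy, Check}
|Sat(AX alarm)| = |{Busy, Check}| = 2.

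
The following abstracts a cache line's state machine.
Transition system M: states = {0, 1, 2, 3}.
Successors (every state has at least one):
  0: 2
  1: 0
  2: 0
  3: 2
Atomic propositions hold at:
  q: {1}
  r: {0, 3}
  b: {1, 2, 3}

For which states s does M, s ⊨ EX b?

Sat(EX b) = {s : some successor in {1, 2, 3}} = {0, 3}

{0, 3}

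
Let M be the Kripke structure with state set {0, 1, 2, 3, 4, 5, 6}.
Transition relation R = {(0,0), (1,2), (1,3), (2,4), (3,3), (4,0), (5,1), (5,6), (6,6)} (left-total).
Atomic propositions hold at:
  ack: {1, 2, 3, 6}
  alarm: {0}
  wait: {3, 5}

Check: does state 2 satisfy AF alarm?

AF alarm: least fixpoint, start Z0 = {0}, add states with every successor in Z. Z1 = {0, 4}; Z2 = {0, 2, 4}; fixed.
Sat(AF alarm) = {0, 2, 4}
2 ∈ Sat(AF alarm) = {0, 2, 4}, so the formula holds at 2.

Yes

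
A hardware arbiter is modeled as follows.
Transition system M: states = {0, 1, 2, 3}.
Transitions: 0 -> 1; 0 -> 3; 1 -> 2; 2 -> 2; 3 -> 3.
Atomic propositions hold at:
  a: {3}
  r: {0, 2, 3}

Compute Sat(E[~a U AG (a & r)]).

{0, 3}

Sat(~a) = {0, 1, 2}
Sat(a & r) = {3}
AG (a & r): greatest fixpoint, start Z0 = {3}, keep only states in Sat with every successor in Z. Already a fixed point.
Sat(AG (a & r)) = {3}
E[~a U AG (a & r)]: least fixpoint, start Z0 = Sat(AG (a & r)) = {3}, add states in Sat(~a) with some successor in Z. Z1 = {0, 3}; fixed.
Sat(E[~a U AG (a & r)]) = {0, 3}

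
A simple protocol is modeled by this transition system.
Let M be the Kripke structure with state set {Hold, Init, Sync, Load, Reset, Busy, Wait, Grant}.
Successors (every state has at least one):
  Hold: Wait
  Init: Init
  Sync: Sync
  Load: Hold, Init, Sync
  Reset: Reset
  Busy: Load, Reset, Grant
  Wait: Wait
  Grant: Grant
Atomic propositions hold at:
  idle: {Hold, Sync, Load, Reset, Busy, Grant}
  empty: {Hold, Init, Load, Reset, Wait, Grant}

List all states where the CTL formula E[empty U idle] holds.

{Hold, Sync, Load, Reset, Busy, Grant}

E[empty U idle]: least fixpoint, start Z0 = Sat(idle) = {Hold, Sync, Load, Reset, Busy, Grant}, add states in Sat(empty) with some successor in Z. Already a fixed point.
Sat(E[empty U idle]) = {Hold, Sync, Load, Reset, Busy, Grant}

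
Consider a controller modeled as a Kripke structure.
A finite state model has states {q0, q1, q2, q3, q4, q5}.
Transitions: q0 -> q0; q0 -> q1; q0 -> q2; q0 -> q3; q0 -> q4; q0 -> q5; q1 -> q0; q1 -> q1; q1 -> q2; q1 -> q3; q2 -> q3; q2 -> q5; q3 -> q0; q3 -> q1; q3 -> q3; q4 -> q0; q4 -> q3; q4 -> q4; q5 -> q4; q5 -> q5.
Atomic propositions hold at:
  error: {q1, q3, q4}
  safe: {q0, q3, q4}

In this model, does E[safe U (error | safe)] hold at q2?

Sat(error | safe) = {q0, q1, q3, q4}
E[safe U (error | safe)]: least fixpoint, start Z0 = Sat((error | safe)) = {q0, q1, q3, q4}, add states in Sat(safe) with some successor in Z. Already a fixed point.
Sat(E[safe U (error | safe)]) = {q0, q1, q3, q4}
q2 ∉ Sat(E[safe U (error | safe)]) = {q0, q1, q3, q4}, so the formula does not hold at q2.

No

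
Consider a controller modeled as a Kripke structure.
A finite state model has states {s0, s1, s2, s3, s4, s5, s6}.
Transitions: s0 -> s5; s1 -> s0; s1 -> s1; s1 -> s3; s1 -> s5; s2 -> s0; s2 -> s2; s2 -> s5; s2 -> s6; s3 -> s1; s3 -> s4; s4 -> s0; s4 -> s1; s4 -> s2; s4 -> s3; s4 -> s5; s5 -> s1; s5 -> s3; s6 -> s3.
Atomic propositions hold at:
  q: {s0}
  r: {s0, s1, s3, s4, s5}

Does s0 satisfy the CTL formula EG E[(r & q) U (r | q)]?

Sat(r & q) = {s0}
Sat(r | q) = {s0, s1, s3, s4, s5}
E[(r & q) U (r | q)]: least fixpoint, start Z0 = Sat((r | q)) = {s0, s1, s3, s4, s5}, add states in Sat(r & q) with some successor in Z. Already a fixed point.
Sat(E[(r & q) U (r | q)]) = {s0, s1, s3, s4, s5}
EG E[(r & q) U (r | q)]: greatest fixpoint, start Z0 = {s0, s1, s3, s4, s5}, keep only states in Sat with some successor in Z. Already a fixed point.
Sat(EG E[(r & q) U (r | q)]) = {s0, s1, s3, s4, s5}
s0 ∈ Sat(EG E[(r & q) U (r | q)]) = {s0, s1, s3, s4, s5}, so the formula holds at s0.

Yes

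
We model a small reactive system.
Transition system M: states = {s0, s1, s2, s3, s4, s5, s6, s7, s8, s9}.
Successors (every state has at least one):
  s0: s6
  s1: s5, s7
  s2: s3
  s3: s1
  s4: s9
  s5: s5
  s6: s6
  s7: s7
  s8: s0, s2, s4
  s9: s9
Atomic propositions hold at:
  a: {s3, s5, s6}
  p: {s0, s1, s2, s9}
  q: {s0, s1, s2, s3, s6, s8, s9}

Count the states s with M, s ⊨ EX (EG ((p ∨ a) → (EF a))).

8

Sat(p ∨ a) = {s0, s1, s2, s3, s5, s6, s9}
EF a: least fixpoint, start Z0 = {s3, s5, s6}, add states with some successor in Z. Z1 = {s0, s1, s2, s3, s5, s6}; Z2 = {s0, s1, s2, s3, s5, s6, s8}; fixed.
Sat(EF a) = {s0, s1, s2, s3, s5, s6, s8}
Sat((p ∨ a) → (EF a)) = {s0, s1, s2, s3, s4, s5, s6, s7, s8}
EG ((p ∨ a) → (EF a)): greatest fixpoint, start Z0 = {s0, s1, s2, s3, s4, s5, s6, s7, s8}, keep only states in Sat with some successor in Z. Z1 = {s0, s1, s2, s3, s5, s6, s7, s8}; fixed.
Sat(EG ((p ∨ a) → (EF a))) = {s0, s1, s2, s3, s5, s6, s7, s8}
Sat(EX (EG ((p ∨ a) → (EF a)))) = {s : some successor in {s0, s1, s2, s3, s5, s6, s7, s8}} = {s0, s1, s2, s3, s5, s6, s7, s8}
|Sat(EX (EG ((p ∨ a) → (EF a))))| = |{s0, s1, s2, s3, s5, s6, s7, s8}| = 8.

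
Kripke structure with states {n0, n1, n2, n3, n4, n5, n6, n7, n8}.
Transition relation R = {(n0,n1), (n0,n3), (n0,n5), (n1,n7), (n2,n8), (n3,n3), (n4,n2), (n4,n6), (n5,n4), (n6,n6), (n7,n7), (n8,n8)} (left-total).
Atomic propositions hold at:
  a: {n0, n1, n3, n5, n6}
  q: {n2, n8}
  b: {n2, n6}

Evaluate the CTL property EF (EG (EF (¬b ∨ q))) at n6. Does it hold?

No

Sat(¬b) = {n0, n1, n3, n4, n5, n7, n8}
Sat(¬b ∨ q) = {n0, n1, n2, n3, n4, n5, n7, n8}
EF (¬b ∨ q): least fixpoint, start Z0 = {n0, n1, n2, n3, n4, n5, n7, n8}, add states with some successor in Z. Already a fixed point.
Sat(EF (¬b ∨ q)) = {n0, n1, n2, n3, n4, n5, n7, n8}
EG (EF (¬b ∨ q)): greatest fixpoint, start Z0 = {n0, n1, n2, n3, n4, n5, n7, n8}, keep only states in Sat with some successor in Z. Already a fixed point.
Sat(EG (EF (¬b ∨ q))) = {n0, n1, n2, n3, n4, n5, n7, n8}
EF (EG (EF (¬b ∨ q))): least fixpoint, start Z0 = {n0, n1, n2, n3, n4, n5, n7, n8}, add states with some successor in Z. Already a fixed point.
Sat(EF (EG (EF (¬b ∨ q)))) = {n0, n1, n2, n3, n4, n5, n7, n8}
n6 ∉ Sat(EF (EG (EF (¬b ∨ q)))) = {n0, n1, n2, n3, n4, n5, n7, n8}, so the formula does not hold at n6.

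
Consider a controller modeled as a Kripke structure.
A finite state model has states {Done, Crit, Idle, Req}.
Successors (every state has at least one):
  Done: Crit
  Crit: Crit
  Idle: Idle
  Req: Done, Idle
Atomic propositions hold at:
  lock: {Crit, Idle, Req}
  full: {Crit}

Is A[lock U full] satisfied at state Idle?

A[lock U full]: least fixpoint, start Z0 = Sat(full) = {Crit}, add states in Sat(lock) with every successor in Z. Already a fixed point.
Sat(A[lock U full]) = {Crit}
Idle ∉ Sat(A[lock U full]) = {Crit}, so the formula does not hold at Idle.

No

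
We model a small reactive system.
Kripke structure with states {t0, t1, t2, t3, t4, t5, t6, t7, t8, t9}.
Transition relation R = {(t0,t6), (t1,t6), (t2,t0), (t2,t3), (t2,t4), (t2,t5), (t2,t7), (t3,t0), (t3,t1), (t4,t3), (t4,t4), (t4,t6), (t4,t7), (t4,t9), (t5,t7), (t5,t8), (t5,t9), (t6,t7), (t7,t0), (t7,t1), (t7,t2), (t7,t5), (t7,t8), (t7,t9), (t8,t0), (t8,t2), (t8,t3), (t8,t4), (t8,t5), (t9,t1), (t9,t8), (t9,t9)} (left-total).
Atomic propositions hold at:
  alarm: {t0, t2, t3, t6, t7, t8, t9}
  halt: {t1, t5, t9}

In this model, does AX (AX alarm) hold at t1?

Sat(AX alarm) = {s : every successor in {t0, t2, t3, t6, t7, t8, t9}} = {t0, t1, t5, t6}
Sat(AX (AX alarm)) = {s : every successor in {t0, t1, t5, t6}} = {t0, t1, t3}
t1 ∈ Sat(AX (AX alarm)) = {t0, t1, t3}, so the formula holds at t1.

Yes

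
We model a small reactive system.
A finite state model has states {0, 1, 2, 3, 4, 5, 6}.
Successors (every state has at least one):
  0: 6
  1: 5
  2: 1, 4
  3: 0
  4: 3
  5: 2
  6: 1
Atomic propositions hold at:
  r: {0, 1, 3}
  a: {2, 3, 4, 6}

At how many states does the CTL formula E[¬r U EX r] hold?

5

Sat(¬r) = {2, 4, 5, 6}
Sat(EX r) = {s : some successor in {0, 1, 3}} = {2, 3, 4, 6}
E[¬r U EX r]: least fixpoint, start Z0 = Sat(EX r) = {2, 3, 4, 6}, add states in Sat(¬r) with some successor in Z. Z1 = {2, 3, 4, 5, 6}; fixed.
Sat(E[¬r U EX r]) = {2, 3, 4, 5, 6}
|Sat(E[¬r U EX r])| = |{2, 3, 4, 5, 6}| = 5.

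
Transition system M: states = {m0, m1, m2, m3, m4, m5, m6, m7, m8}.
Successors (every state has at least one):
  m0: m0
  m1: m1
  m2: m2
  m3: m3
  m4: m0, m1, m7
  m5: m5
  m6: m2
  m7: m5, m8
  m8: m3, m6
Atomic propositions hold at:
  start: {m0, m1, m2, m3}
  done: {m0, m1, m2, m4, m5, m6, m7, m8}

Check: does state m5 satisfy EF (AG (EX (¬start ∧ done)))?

Sat(¬start) = {m4, m5, m6, m7, m8}
Sat(¬start ∧ done) = {m4, m5, m6, m7, m8}
Sat(EX (¬start ∧ done)) = {s : some successor in {m4, m5, m6, m7, m8}} = {m4, m5, m7, m8}
AG (EX (¬start ∧ done)): greatest fixpoint, start Z0 = {m4, m5, m7, m8}, keep only states in Sat with every successor in Z. Z1 = {m5, m7}; Z2 = {m5}; fixed.
Sat(AG (EX (¬start ∧ done))) = {m5}
EF (AG (EX (¬start ∧ done))): least fixpoint, start Z0 = {m5}, add states with some successor in Z. Z1 = {m5, m7}; Z2 = {m4, m5, m7}; fixed.
Sat(EF (AG (EX (¬start ∧ done)))) = {m4, m5, m7}
m5 ∈ Sat(EF (AG (EX (¬start ∧ done)))) = {m4, m5, m7}, so the formula holds at m5.

Yes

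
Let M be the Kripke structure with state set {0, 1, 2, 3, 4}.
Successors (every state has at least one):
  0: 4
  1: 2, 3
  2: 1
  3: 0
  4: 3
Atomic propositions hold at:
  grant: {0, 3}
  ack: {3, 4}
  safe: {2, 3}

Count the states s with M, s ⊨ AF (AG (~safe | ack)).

3

Sat(~safe) = {0, 1, 4}
Sat(~safe | ack) = {0, 1, 3, 4}
AG (~safe | ack): greatest fixpoint, start Z0 = {0, 1, 3, 4}, keep only states in Sat with every successor in Z. Z1 = {0, 3, 4}; fixed.
Sat(AG (~safe | ack)) = {0, 3, 4}
AF (AG (~safe | ack)): least fixpoint, start Z0 = {0, 3, 4}, add states with every successor in Z. Already a fixed point.
Sat(AF (AG (~safe | ack))) = {0, 3, 4}
|Sat(AF (AG (~safe | ack)))| = |{0, 3, 4}| = 3.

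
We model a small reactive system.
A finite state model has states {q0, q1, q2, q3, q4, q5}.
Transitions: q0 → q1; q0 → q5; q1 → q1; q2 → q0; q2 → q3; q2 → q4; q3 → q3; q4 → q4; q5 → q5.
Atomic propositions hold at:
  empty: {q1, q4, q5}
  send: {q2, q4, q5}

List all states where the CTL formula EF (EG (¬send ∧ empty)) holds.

Sat(¬send) = {q0, q1, q3}
Sat(¬send ∧ empty) = {q1}
EG (¬send ∧ empty): greatest fixpoint, start Z0 = {q1}, keep only states in Sat with some successor in Z. Already a fixed point.
Sat(EG (¬send ∧ empty)) = {q1}
EF (EG (¬send ∧ empty)): least fixpoint, start Z0 = {q1}, add states with some successor in Z. Z1 = {q0, q1}; Z2 = {q0, q1, q2}; fixed.
Sat(EF (EG (¬send ∧ empty))) = {q0, q1, q2}

{q0, q1, q2}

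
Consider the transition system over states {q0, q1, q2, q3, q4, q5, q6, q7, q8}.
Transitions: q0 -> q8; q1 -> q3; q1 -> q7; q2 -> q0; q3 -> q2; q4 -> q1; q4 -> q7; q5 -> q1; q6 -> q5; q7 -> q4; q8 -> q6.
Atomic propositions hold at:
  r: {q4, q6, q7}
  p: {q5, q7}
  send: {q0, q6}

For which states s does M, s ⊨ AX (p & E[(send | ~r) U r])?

{q6}

Sat(~r) = {q0, q1, q2, q3, q5, q8}
Sat(send | ~r) = {q0, q1, q2, q3, q5, q6, q8}
E[(send | ~r) U r]: least fixpoint, start Z0 = Sat(r) = {q4, q6, q7}, add states in Sat(send | ~r) with some successor in Z. Z1 = {q1, q4, q6, q7, q8}; Z2 = {q0, q1, q4, q5, q6, q7, q8}; Z3 = {q0, q1, q2, q4, q5, q6, q7, q8}; Z4 = {q0, q1, q2, q3, q4, q5, q6, q7, q8}; fixed.
Sat(E[(send | ~r) U r]) = {q0, q1, q2, q3, q4, q5, q6, q7, q8}
Sat(p & E[(send | ~r) U r]) = {q5, q7}
Sat(AX (p & E[(send | ~r) U r])) = {s : every successor in {q5, q7}} = {q6}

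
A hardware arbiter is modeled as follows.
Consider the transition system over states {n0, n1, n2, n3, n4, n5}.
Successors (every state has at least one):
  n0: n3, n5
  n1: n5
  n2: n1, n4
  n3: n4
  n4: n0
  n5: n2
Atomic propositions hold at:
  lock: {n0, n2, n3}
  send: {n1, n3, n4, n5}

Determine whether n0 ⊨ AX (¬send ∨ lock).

No

Sat(¬send) = {n0, n2}
Sat(¬send ∨ lock) = {n0, n2, n3}
Sat(AX (¬send ∨ lock)) = {s : every successor in {n0, n2, n3}} = {n4, n5}
n0 ∉ Sat(AX (¬send ∨ lock)) = {n4, n5}, so the formula does not hold at n0.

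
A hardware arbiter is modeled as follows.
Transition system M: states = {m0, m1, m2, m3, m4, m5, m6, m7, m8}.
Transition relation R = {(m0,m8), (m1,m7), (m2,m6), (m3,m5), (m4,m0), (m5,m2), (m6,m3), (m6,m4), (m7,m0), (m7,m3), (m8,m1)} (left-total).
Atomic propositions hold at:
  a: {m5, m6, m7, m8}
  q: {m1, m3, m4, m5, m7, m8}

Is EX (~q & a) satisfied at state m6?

No

Sat(~q) = {m0, m2, m6}
Sat(~q & a) = {m6}
Sat(EX (~q & a)) = {s : some successor in {m6}} = {m2}
m6 ∉ Sat(EX (~q & a)) = {m2}, so the formula does not hold at m6.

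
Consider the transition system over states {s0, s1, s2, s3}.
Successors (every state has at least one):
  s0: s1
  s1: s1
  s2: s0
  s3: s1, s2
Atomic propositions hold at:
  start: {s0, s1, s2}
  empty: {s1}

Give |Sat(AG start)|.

AG start: greatest fixpoint, start Z0 = {s0, s1, s2}, keep only states in Sat with every successor in Z. Already a fixed point.
Sat(AG start) = {s0, s1, s2}
|Sat(AG start)| = |{s0, s1, s2}| = 3.

3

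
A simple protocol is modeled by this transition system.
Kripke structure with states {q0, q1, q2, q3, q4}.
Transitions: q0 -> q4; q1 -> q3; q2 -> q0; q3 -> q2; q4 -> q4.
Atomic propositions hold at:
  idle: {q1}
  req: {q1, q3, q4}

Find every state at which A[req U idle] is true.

A[req U idle]: least fixpoint, start Z0 = Sat(idle) = {q1}, add states in Sat(req) with every successor in Z. Already a fixed point.
Sat(A[req U idle]) = {q1}

{q1}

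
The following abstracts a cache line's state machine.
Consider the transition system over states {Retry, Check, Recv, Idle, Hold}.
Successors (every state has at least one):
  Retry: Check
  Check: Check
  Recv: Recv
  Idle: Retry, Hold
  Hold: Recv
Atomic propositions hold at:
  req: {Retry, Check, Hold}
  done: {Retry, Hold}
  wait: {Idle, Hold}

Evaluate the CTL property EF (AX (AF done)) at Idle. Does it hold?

AF done: least fixpoint, start Z0 = {Retry, Hold}, add states with every successor in Z. Z1 = {Retry, Idle, Hold}; fixed.
Sat(AF done) = {Retry, Idle, Hold}
Sat(AX (AF done)) = {s : every successor in {Retry, Idle, Hold}} = {Idle}
EF (AX (AF done)): least fixpoint, start Z0 = {Idle}, add states with some successor in Z. Already a fixed point.
Sat(EF (AX (AF done))) = {Idle}
Idle ∈ Sat(EF (AX (AF done))) = {Idle}, so the formula holds at Idle.

Yes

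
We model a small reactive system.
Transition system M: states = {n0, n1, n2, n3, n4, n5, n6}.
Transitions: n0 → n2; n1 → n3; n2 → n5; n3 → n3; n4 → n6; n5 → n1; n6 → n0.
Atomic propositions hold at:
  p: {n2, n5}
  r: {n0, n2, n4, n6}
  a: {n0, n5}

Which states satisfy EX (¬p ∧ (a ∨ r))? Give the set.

{n4, n6}

Sat(¬p) = {n0, n1, n3, n4, n6}
Sat(a ∨ r) = {n0, n2, n4, n5, n6}
Sat(¬p ∧ (a ∨ r)) = {n0, n4, n6}
Sat(EX (¬p ∧ (a ∨ r))) = {s : some successor in {n0, n4, n6}} = {n4, n6}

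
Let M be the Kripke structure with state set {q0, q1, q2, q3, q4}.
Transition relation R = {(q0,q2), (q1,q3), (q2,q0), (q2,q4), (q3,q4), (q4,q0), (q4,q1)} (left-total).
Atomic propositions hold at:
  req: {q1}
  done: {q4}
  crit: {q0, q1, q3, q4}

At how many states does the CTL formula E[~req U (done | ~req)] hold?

4

Sat(~req) = {q0, q2, q3, q4}
Sat(done | ~req) = {q0, q2, q3, q4}
E[~req U (done | ~req)]: least fixpoint, start Z0 = Sat((done | ~req)) = {q0, q2, q3, q4}, add states in Sat(~req) with some successor in Z. Already a fixed point.
Sat(E[~req U (done | ~req)]) = {q0, q2, q3, q4}
|Sat(E[~req U (done | ~req)])| = |{q0, q2, q3, q4}| = 4.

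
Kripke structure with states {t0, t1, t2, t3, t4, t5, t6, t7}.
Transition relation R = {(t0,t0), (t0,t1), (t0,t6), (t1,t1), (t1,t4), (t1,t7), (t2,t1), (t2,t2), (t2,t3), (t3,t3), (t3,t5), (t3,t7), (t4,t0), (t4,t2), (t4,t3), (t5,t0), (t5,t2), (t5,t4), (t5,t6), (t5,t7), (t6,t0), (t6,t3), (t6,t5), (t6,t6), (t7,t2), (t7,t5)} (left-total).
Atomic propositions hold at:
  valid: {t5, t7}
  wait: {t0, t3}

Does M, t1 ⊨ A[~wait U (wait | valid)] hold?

Sat(~wait) = {t1, t2, t4, t5, t6, t7}
Sat(wait | valid) = {t0, t3, t5, t7}
A[~wait U (wait | valid)]: least fixpoint, start Z0 = Sat((wait | valid)) = {t0, t3, t5, t7}, add states in Sat(~wait) with every successor in Z. Already a fixed point.
Sat(A[~wait U (wait | valid)]) = {t0, t3, t5, t7}
t1 ∉ Sat(A[~wait U (wait | valid)]) = {t0, t3, t5, t7}, so the formula does not hold at t1.

No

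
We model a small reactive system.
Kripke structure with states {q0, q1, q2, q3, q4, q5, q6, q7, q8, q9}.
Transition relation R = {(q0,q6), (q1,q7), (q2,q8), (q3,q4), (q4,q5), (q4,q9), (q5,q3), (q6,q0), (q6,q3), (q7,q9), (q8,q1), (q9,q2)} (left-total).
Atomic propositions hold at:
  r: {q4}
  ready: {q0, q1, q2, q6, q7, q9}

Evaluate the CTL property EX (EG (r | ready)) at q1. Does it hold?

No

Sat(r | ready) = {q0, q1, q2, q4, q6, q7, q9}
EG (r | ready): greatest fixpoint, start Z0 = {q0, q1, q2, q4, q6, q7, q9}, keep only states in Sat with some successor in Z. Z1 = {q0, q1, q4, q6, q7, q9}; Z2 = {q0, q1, q4, q6, q7}; Z3 = {q0, q1, q6}; Z4 = {q0, q6}; fixed.
Sat(EG (r | ready)) = {q0, q6}
Sat(EX (EG (r | ready))) = {s : some successor in {q0, q6}} = {q0, q6}
q1 ∉ Sat(EX (EG (r | ready))) = {q0, q6}, so the formula does not hold at q1.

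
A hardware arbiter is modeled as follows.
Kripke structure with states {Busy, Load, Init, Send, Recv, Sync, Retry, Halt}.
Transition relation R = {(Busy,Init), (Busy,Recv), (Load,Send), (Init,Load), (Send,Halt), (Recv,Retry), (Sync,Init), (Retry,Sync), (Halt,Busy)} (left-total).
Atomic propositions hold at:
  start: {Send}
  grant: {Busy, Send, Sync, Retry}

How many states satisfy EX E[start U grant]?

E[start U grant]: least fixpoint, start Z0 = Sat(grant) = {Busy, Send, Sync, Retry}, add states in Sat(start) with some successor in Z. Already a fixed point.
Sat(E[start U grant]) = {Busy, Send, Sync, Retry}
Sat(EX E[start U grant]) = {s : some successor in {Busy, Send, Sync, Retry}} = {Load, Recv, Retry, Halt}
|Sat(EX E[start U grant])| = |{Load, Recv, Retry, Halt}| = 4.

4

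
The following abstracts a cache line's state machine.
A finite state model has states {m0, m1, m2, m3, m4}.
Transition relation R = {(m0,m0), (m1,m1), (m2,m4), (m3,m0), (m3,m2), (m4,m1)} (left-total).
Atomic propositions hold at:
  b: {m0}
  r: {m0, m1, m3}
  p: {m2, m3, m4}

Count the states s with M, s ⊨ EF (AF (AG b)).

AG b: greatest fixpoint, start Z0 = {m0}, keep only states in Sat with every successor in Z. Already a fixed point.
Sat(AG b) = {m0}
AF (AG b): least fixpoint, start Z0 = {m0}, add states with every successor in Z. Already a fixed point.
Sat(AF (AG b)) = {m0}
EF (AF (AG b)): least fixpoint, start Z0 = {m0}, add states with some successor in Z. Z1 = {m0, m3}; fixed.
Sat(EF (AF (AG b))) = {m0, m3}
|Sat(EF (AF (AG b)))| = |{m0, m3}| = 2.

2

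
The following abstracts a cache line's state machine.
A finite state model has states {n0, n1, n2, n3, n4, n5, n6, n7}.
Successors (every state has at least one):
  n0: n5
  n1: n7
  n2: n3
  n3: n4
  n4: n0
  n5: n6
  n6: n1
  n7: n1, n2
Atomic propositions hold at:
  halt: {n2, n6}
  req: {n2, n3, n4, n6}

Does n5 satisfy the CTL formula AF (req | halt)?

Sat(req | halt) = {n2, n3, n4, n6}
AF (req | halt): least fixpoint, start Z0 = {n2, n3, n4, n6}, add states with every successor in Z. Z1 = {n2, n3, n4, n5, n6}; Z2 = {n0, n2, n3, n4, n5, n6}; fixed.
Sat(AF (req | halt)) = {n0, n2, n3, n4, n5, n6}
n5 ∈ Sat(AF (req | halt)) = {n0, n2, n3, n4, n5, n6}, so the formula holds at n5.

Yes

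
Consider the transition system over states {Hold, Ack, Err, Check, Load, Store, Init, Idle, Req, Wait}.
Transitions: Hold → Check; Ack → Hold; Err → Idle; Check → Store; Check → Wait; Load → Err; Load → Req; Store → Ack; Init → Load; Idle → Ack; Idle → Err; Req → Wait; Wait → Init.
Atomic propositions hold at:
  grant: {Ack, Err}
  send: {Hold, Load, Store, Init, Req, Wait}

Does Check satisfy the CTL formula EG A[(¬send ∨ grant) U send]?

Sat(¬send) = {Ack, Err, Check, Idle}
Sat(¬send ∨ grant) = {Ack, Err, Check, Idle}
A[(¬send ∨ grant) U send]: least fixpoint, start Z0 = Sat(send) = {Hold, Load, Store, Init, Req, Wait}, add states in Sat(¬send ∨ grant) with every successor in Z. Z1 = {Hold, Ack, Check, Load, Store, Init, Req, Wait}; fixed.
Sat(A[(¬send ∨ grant) U send]) = {Hold, Ack, Check, Load, Store, Init, Req, Wait}
EG A[(¬send ∨ grant) U send]: greatest fixpoint, start Z0 = {Hold, Ack, Check, Load, Store, Init, Req, Wait}, keep only states in Sat with some successor in Z. Already a fixed point.
Sat(EG A[(¬send ∨ grant) U send]) = {Hold, Ack, Check, Load, Store, Init, Req, Wait}
Check ∈ Sat(EG A[(¬send ∨ grant) U send]) = {Hold, Ack, Check, Load, Store, Init, Req, Wait}, so the formula holds at Check.

Yes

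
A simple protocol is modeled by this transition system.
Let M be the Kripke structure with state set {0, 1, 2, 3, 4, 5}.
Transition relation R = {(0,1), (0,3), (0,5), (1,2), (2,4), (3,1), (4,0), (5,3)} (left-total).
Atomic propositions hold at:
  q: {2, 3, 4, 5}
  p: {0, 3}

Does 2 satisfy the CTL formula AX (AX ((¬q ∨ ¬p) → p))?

Yes

Sat(¬q) = {0, 1}
Sat(¬p) = {1, 2, 4, 5}
Sat(¬q ∨ ¬p) = {0, 1, 2, 4, 5}
Sat((¬q ∨ ¬p) → p) = {0, 3}
Sat(AX ((¬q ∨ ¬p) → p)) = {s : every successor in {0, 3}} = {4, 5}
Sat(AX (AX ((¬q ∨ ¬p) → p))) = {s : every successor in {4, 5}} = {2}
2 ∈ Sat(AX (AX ((¬q ∨ ¬p) → p))) = {2}, so the formula holds at 2.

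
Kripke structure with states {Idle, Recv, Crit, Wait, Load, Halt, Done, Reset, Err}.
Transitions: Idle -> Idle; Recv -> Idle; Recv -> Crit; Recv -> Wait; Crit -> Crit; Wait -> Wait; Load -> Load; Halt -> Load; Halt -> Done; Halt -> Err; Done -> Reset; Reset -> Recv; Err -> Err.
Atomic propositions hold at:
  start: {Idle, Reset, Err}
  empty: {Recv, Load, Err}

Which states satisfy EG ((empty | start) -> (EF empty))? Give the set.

Sat(empty | start) = {Idle, Recv, Load, Reset, Err}
EF empty: least fixpoint, start Z0 = {Recv, Load, Err}, add states with some successor in Z. Z1 = {Recv, Load, Halt, Reset, Err}; Z2 = {Recv, Load, Halt, Done, Reset, Err}; fixed.
Sat(EF empty) = {Recv, Load, Halt, Done, Reset, Err}
Sat((empty | start) -> (EF empty)) = {Recv, Crit, Wait, Load, Halt, Done, Reset, Err}
EG ((empty | start) -> (EF empty)): greatest fixpoint, start Z0 = {Recv, Crit, Wait, Load, Halt, Done, Reset, Err}, keep only states in Sat with some successor in Z. Already a fixed point.
Sat(EG ((empty | start) -> (EF empty))) = {Recv, Crit, Wait, Load, Halt, Done, Reset, Err}

{Recv, Crit, Wait, Load, Halt, Done, Reset, Err}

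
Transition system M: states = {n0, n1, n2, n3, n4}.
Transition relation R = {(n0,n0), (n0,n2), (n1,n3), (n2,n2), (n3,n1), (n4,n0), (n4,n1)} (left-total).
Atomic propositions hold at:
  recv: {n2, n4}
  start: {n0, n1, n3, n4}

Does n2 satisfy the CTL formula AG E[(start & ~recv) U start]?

Sat(~recv) = {n0, n1, n3}
Sat(start & ~recv) = {n0, n1, n3}
E[(start & ~recv) U start]: least fixpoint, start Z0 = Sat(start) = {n0, n1, n3, n4}, add states in Sat(start & ~recv) with some successor in Z. Already a fixed point.
Sat(E[(start & ~recv) U start]) = {n0, n1, n3, n4}
AG E[(start & ~recv) U start]: greatest fixpoint, start Z0 = {n0, n1, n3, n4}, keep only states in Sat with every successor in Z. Z1 = {n1, n3, n4}; Z2 = {n1, n3}; fixed.
Sat(AG E[(start & ~recv) U start]) = {n1, n3}
n2 ∉ Sat(AG E[(start & ~recv) U start]) = {n1, n3}, so the formula does not hold at n2.

No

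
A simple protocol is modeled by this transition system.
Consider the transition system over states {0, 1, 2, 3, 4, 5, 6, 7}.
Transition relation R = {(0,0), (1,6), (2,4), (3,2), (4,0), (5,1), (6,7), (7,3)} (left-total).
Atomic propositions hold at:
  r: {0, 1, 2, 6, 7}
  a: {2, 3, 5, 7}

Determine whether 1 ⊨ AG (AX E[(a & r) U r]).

Sat(a & r) = {2, 7}
E[(a & r) U r]: least fixpoint, start Z0 = Sat(r) = {0, 1, 2, 6, 7}, add states in Sat(a & r) with some successor in Z. Already a fixed point.
Sat(E[(a & r) U r]) = {0, 1, 2, 6, 7}
Sat(AX E[(a & r) U r]) = {s : every successor in {0, 1, 2, 6, 7}} = {0, 1, 3, 4, 5, 6}
AG (AX E[(a & r) U r]): greatest fixpoint, start Z0 = {0, 1, 3, 4, 5, 6}, keep only states in Sat with every successor in Z. Z1 = {0, 1, 4, 5}; Z2 = {0, 4, 5}; Z3 = {0, 4}; fixed.
Sat(AG (AX E[(a & r) U r])) = {0, 4}
1 ∉ Sat(AG (AX E[(a & r) U r])) = {0, 4}, so the formula does not hold at 1.

No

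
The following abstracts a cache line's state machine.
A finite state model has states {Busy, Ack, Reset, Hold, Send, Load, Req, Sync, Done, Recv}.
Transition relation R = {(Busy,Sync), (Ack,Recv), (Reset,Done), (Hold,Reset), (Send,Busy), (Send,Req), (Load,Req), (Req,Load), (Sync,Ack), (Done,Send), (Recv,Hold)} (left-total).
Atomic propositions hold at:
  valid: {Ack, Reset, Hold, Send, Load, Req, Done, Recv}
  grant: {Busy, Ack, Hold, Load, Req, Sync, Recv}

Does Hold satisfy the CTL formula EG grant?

EG grant: greatest fixpoint, start Z0 = {Busy, Ack, Hold, Load, Req, Sync, Recv}, keep only states in Sat with some successor in Z. Z1 = {Busy, Ack, Load, Req, Sync, Recv}; Z2 = {Busy, Ack, Load, Req, Sync}; Z3 = {Busy, Load, Req, Sync}; Z4 = {Busy, Load, Req}; Z5 = {Load, Req}; fixed.
Sat(EG grant) = {Load, Req}
Hold ∉ Sat(EG grant) = {Load, Req}, so the formula does not hold at Hold.

No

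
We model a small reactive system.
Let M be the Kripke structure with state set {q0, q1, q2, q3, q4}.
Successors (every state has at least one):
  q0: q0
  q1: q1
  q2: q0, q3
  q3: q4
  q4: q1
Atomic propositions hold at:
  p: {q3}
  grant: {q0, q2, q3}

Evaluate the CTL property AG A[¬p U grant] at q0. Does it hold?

Sat(¬p) = {q0, q1, q2, q4}
A[¬p U grant]: least fixpoint, start Z0 = Sat(grant) = {q0, q2, q3}, add states in Sat(¬p) with every successor in Z. Already a fixed point.
Sat(A[¬p U grant]) = {q0, q2, q3}
AG A[¬p U grant]: greatest fixpoint, start Z0 = {q0, q2, q3}, keep only states in Sat with every successor in Z. Z1 = {q0, q2}; Z2 = {q0}; fixed.
Sat(AG A[¬p U grant]) = {q0}
q0 ∈ Sat(AG A[¬p U grant]) = {q0}, so the formula holds at q0.

Yes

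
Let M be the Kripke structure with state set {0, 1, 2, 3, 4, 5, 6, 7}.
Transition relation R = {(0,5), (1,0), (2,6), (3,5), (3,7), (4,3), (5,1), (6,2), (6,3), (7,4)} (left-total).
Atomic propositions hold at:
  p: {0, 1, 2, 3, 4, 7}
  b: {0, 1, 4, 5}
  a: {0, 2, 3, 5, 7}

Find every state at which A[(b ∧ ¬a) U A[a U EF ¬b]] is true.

Sat(¬a) = {1, 4, 6}
Sat(b ∧ ¬a) = {1, 4}
Sat(¬b) = {2, 3, 6, 7}
EF ¬b: least fixpoint, start Z0 = {2, 3, 6, 7}, add states with some successor in Z. Z1 = {2, 3, 4, 6, 7}; fixed.
Sat(EF ¬b) = {2, 3, 4, 6, 7}
A[a U EF ¬b]: least fixpoint, start Z0 = Sat(EF ¬b) = {2, 3, 4, 6, 7}, add states in Sat(a) with every successor in Z. Already a fixed point.
Sat(A[a U EF ¬b]) = {2, 3, 4, 6, 7}
A[(b ∧ ¬a) U A[a U EF ¬b]]: least fixpoint, start Z0 = Sat(A[a U EF ¬b]) = {2, 3, 4, 6, 7}, add states in Sat(b ∧ ¬a) with every successor in Z. Already a fixed point.
Sat(A[(b ∧ ¬a) U A[a U EF ¬b]]) = {2, 3, 4, 6, 7}

{2, 3, 4, 6, 7}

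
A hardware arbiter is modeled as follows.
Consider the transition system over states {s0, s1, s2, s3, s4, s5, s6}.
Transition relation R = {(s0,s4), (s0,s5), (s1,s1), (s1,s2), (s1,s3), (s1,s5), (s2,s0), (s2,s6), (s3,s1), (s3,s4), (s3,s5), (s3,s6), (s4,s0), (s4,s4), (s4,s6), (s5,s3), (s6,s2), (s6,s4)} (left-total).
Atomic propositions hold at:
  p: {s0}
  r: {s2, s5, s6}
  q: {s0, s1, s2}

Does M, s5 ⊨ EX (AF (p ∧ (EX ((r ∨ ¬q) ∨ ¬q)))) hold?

Sat(¬q) = {s3, s4, s5, s6}
Sat(r ∨ ¬q) = {s2, s3, s4, s5, s6}
Sat((r ∨ ¬q) ∨ ¬q) = {s2, s3, s4, s5, s6}
Sat(EX ((r ∨ ¬q) ∨ ¬q)) = {s : some successor in {s2, s3, s4, s5, s6}} = {s0, s1, s2, s3, s4, s5, s6}
Sat(p ∧ (EX ((r ∨ ¬q) ∨ ¬q))) = {s0}
AF (p ∧ (EX ((r ∨ ¬q) ∨ ¬q))): least fixpoint, start Z0 = {s0}, add states with every successor in Z. Already a fixed point.
Sat(AF (p ∧ (EX ((r ∨ ¬q) ∨ ¬q)))) = {s0}
Sat(EX (AF (p ∧ (EX ((r ∨ ¬q) ∨ ¬q))))) = {s : some successor in {s0}} = {s2, s4}
s5 ∉ Sat(EX (AF (p ∧ (EX ((r ∨ ¬q) ∨ ¬q))))) = {s2, s4}, so the formula does not hold at s5.

No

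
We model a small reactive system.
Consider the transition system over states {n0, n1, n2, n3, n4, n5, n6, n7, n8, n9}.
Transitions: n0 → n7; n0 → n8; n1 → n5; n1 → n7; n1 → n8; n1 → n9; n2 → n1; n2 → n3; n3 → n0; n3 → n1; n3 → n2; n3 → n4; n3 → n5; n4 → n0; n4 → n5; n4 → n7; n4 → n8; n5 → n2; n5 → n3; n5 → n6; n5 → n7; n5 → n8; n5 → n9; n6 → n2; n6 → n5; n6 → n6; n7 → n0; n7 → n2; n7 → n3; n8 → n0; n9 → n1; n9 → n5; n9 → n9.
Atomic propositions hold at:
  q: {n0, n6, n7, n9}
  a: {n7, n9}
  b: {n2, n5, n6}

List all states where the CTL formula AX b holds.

{n6}

Sat(AX b) = {s : every successor in {n2, n5, n6}} = {n6}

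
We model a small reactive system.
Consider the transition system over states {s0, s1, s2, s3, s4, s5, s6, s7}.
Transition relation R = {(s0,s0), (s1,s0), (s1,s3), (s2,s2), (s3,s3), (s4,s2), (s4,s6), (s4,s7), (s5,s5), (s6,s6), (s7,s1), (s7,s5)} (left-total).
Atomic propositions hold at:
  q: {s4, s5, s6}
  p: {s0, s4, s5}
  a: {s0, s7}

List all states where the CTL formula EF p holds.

{s0, s1, s4, s5, s7}

EF p: least fixpoint, start Z0 = {s0, s4, s5}, add states with some successor in Z. Z1 = {s0, s1, s4, s5, s7}; fixed.
Sat(EF p) = {s0, s1, s4, s5, s7}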